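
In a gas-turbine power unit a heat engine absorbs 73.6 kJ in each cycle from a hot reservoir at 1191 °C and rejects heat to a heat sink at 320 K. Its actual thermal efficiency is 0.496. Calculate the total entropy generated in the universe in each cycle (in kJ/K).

ΔS_univ ≈ 0.0657 kJ/K

T_H = 1191 °C → 1191 + 273.15 = 1464.15 K.
W = η·Q_H = 0.496 × 73.6 = 36.51 kJ, so Q_C = Q_H − W = 37.09 kJ.
Entropy balance on the reservoirs: −Q_H/T_H = -0.05027 kJ/K, +Q_C/T_C = 0.1159 kJ/K.
ΔS_univ = −Q_H/T_H + Q_C/T_C = 0.0657 kJ/K (> 0, since η = 0.496 < η_Carnot = 0.781).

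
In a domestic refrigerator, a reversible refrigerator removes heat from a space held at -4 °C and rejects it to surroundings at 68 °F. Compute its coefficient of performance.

T_H = 68 °F → (68 − 32) × 5/9 = 20.00 °C = 293.15 K.
T_C = -4 °C → -4 + 273.15 = 269.15 K.
COP_R = T_C/(T_H − T_C) = 269.15/(293.15 − 269.15) = 11.21.

COP_R ≈ 11.21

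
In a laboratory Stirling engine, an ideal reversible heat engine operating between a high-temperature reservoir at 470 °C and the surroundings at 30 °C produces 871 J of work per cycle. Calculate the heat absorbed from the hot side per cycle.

T_H = 470 °C → 470 + 273.15 = 743.15 K.
T_C = 30 °C → 30 + 273.15 = 303.15 K.
The Carnot efficiency is η = 1 − T_C/T_H = 1 − 303.15/743.15 = 0.5921.
Q_H = W/η = 871/0.5921 = 1470 J.

Q_H ≈ 1470 J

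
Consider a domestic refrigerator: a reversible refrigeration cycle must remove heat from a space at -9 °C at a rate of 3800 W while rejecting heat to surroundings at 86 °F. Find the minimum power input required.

Ẇ_in ≈ 561.0 W

T_H = 86 °F → (86 − 32) × 5/9 = 30.00 °C = 303.15 K.
T_C = -9 °C → -9 + 273.15 = 264.15 K.
Carnot COP: COP_R = T_C/(T_H − T_C) = 264.15/39.00 = 6.7731.
W = Q_C/COP_R = 3800/6.7731 = 561.0 W.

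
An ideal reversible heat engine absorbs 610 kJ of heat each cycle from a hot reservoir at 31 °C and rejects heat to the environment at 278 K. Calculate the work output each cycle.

T_H = 31 °C → 31 + 273.15 = 304.15 K.
η_rev = 1 − T_C/T_H = 1 − 278.00/304.15 = 0.0860.
W = η·Q_H = 0.0860 × 610 = 52.45 kJ.

W ≈ 52.45 kJ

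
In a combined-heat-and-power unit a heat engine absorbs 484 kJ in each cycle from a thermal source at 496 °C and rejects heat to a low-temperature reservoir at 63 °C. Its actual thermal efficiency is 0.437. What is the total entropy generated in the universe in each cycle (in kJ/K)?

T_H = 496 °C → 496 + 273.15 = 769.15 K.
T_C = 63 °C → 63 + 273.15 = 336.15 K.
W = η·Q_H = 0.437 × 484 = 211.5 kJ, so Q_C = Q_H − W = 272.5 kJ.
The hot reservoir loses entropy Q_H/T_H = 484/769.15 = 0.6293 kJ/K; the cold reservoir gains Q_C/T_C = 272.5/336.15 = 0.8106 kJ/K.
ΔS_univ = −Q_H/T_H + Q_C/T_C = 0.181 kJ/K (> 0, since η = 0.437 < η_Carnot = 0.563).

ΔS_univ ≈ 0.181 kJ/K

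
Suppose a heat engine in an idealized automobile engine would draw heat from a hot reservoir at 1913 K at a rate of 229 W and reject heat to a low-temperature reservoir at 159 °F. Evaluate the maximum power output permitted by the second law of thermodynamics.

T_C = 159 °F → (159 − 32) × 5/9 = 70.56 °C = 343.71 K.
The second-law ceiling is the Carnot efficiency, η_max = 1 − T_C/T_H = 1 − 343.71/1913.00 = 0.8203.
W_max = η_max · Q_H = 0.8203 × 229 = 188 W.

Ẇ_max ≈ 188 W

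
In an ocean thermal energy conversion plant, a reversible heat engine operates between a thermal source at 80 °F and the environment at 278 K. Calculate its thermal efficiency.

T_H = 80 °F → (80 − 32) × 5/9 = 26.67 °C = 299.82 K.
η_rev = 1 − T_C/T_H = 1 − 278.00/299.82 = 0.0728.

η ≈ 0.0728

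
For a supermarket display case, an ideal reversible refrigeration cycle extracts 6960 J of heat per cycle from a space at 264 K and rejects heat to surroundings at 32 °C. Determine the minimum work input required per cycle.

W_in ≈ 1085 J

T_H = 32 °C → 32 + 273.15 = 305.15 K.
For a reversible refrigerator, COP_R = T_C/(T_H − T_C) = 264.00/41.15 = 6.4156.
W = Q_C/COP_R = 6960/6.4156 = 1085 J.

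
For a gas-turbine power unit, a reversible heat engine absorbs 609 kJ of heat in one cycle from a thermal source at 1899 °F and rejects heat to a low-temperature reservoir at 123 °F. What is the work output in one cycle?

W ≈ 458.6 kJ

T_H = 1899 °F → (1899 − 32) × 5/9 = 1037.22 °C = 1310.37 K.
T_C = 123 °F → (123 − 32) × 5/9 = 50.56 °C = 323.71 K.
η_rev = 1 − T_C/T_H = 1 − 323.71/1310.37 = 0.7530.
W = η·Q_H = 0.7530 × 609 = 458.6 kJ.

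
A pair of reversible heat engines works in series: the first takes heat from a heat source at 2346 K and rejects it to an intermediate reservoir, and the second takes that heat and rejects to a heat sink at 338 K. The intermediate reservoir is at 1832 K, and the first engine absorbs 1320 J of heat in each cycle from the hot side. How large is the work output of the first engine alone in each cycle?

First-stage efficiency η₁ = 1 − T_m/T_H = 1 − 1832.00/2346.00 = 0.2191.
W₁ = η₁·Q_H = 0.2191 × 1320 = 289 J.

W₁ ≈ 289 J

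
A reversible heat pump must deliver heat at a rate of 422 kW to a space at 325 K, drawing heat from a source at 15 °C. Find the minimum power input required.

T_C = 15 °C → 15 + 273.15 = 288.15 K.
Reversible heating COP: COP_HP = T_H/(T_H − T_C) = 325.00/36.85 = 8.8195.
W = Q_H/COP_HP = 422/8.8195 = 47.8 kW.

Ẇ_in ≈ 47.8 kW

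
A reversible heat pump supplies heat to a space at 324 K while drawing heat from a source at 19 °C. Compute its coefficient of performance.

T_C = 19 °C → 19 + 273.15 = 292.15 K.
COP_HP = T_H/(T_H − T_C) = 324.00/(324.00 − 292.15) = 10.2.

COP_HP ≈ 10.2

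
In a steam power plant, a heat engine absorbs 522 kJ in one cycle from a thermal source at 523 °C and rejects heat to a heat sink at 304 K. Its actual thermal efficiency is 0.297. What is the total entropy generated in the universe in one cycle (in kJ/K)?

T_H = 523 °C → 523 + 273.15 = 796.15 K.
W = η·Q_H = 0.297 × 522 = 155.0 kJ, so Q_C = Q_H − W = 367.0 kJ.
Entropy balance on the reservoirs: −Q_H/T_H = -0.6557 kJ/K, +Q_C/T_C = 1.207 kJ/K.
ΔS_univ = −Q_H/T_H + Q_C/T_C = 0.5515 kJ/K (> 0, since η = 0.297 < η_Carnot = 0.618).

ΔS_univ ≈ 0.5515 kJ/K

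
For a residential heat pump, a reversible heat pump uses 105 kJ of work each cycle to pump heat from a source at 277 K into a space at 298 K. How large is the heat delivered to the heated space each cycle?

Q_H ≈ 1490 kJ

Reversible heating COP: COP_HP = T_H/(T_H − T_C) = 298.00/21.00 = 14.1905.
Q_H = COP_HP · W = 14.1905 × 105 = 1490 kJ.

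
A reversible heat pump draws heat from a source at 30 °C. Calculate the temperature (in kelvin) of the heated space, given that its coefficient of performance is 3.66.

T_H ≈ 417.1 K

T_C = 30 °C → 30 + 273.15 = 303.15 K.
COP_HP = T_H/(T_H − T_C) ⇒ T_H = T_C·COP_HP/(COP_HP − 1) = 303.15 × 3.66/(3.66 − 1) = 417.1 K.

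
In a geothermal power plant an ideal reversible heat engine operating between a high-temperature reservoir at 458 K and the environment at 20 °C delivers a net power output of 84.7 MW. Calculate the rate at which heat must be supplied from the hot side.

T_C = 20 °C → 20 + 273.15 = 293.15 K.
Since the cycle is reversible, η = 1 − T_C/T_H = 1 − 293.15/458.00 = 0.3599.
Q_H = W/η = 84.7/0.3599 = 235 MW.

Q̇_H ≈ 235 MW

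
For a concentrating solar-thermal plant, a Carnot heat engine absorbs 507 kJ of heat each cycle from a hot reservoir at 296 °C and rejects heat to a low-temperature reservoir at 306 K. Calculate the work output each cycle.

T_H = 296 °C → 296 + 273.15 = 569.15 K.
Since the cycle is reversible, η = 1 − T_C/T_H = 1 − 306.00/569.15 = 0.4624.
W = η·Q_H = 0.4624 × 507 = 234.4 kJ.

W ≈ 234.4 kJ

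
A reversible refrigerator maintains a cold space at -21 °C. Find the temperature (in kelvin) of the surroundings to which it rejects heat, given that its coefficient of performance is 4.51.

T_C = -21 °C → -21 + 273.15 = 252.15 K.
COP_R = T_C/(T_H − T_C) ⇒ T_H = T_C·(1 + 1/COP_R) = 252.15 × (1 + 1/4.51) = 308 K.

T_H ≈ 308 K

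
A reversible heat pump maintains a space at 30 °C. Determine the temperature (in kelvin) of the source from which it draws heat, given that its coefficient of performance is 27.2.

T_H = 30 °C → 30 + 273.15 = 303.15 K.
COP_HP = T_H/(T_H − T_C) ⇒ T_C = T_H·(COP_HP − 1)/COP_HP = 303.15 × (27.2 − 1)/27.2 = 292 K.

T_C ≈ 292 K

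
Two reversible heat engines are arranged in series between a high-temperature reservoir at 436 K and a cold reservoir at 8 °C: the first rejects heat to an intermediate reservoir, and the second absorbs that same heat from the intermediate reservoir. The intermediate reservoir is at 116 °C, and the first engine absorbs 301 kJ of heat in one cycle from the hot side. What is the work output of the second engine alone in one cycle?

W₂ ≈ 74.6 kJ

T_C = 8 °C → 8 + 273.15 = 281.15 K.
T_m = 116 °C → 116 + 273.15 = 389.15 K.
Heat entering the second stage: Q_m = Q_H·(T_m/T_H) = 301 × 389.15/436.00 = 269 kJ.
Second-stage efficiency η₂ = 1 − T_C/T_m = 1 − 281.15/389.15 = 0.2775, so W₂ = η₂·Q_m = 74.6 kJ.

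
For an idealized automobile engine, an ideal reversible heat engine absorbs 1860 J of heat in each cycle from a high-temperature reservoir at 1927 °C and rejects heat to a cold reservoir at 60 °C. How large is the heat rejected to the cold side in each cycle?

T_H = 1927 °C → 1927 + 273.15 = 2200.15 K.
T_C = 60 °C → 60 + 273.15 = 333.15 K.
For a reversible engine, η = 1 − T_C/T_H = 1 − 333.15/2200.15 = 0.8486.
For a reversible cycle Q_C/Q_H = T_C/T_H, so Q_C = 1860 × 333.15/2200.15 = 282 J.

Q_C ≈ 282 J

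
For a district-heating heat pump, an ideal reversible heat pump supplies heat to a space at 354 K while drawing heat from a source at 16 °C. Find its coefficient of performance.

T_C = 16 °C → 16 + 273.15 = 289.15 K.
Reversible heating COP: COP_HP = T_H/(T_H − T_C) = 354.00/(354.00 − 289.15) = 5.459.

COP_HP ≈ 5.459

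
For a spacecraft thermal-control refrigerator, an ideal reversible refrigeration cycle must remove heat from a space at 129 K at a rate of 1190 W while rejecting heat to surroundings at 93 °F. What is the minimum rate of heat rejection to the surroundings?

Q̇_H ≈ 2830 W

T_H = 93 °F → (93 − 32) × 5/9 = 33.89 °C = 307.04 K.
For a reversible cycle Q_H/Q_C = T_H/T_C, so Q_H = Q_C·T_H/T_C = 1190 × 307.04/129.00 = 2830 W.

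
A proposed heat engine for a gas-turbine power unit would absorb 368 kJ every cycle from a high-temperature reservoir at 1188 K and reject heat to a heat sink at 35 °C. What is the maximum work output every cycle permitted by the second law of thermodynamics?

T_C = 35 °C → 35 + 273.15 = 308.15 K.
The second-law ceiling is the Carnot efficiency, η_max = 1 − T_C/T_H = 1 − 308.15/1188.00 = 0.7406.
W_max = η_max · Q_H = 0.7406 × 368 = 273 kJ.

W_max ≈ 273 kJ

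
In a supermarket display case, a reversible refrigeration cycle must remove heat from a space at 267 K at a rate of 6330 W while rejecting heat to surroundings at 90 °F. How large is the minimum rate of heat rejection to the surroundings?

T_H = 90 °F → (90 − 32) × 5/9 = 32.22 °C = 305.37 K.
For a reversible cycle Q_H/Q_C = T_H/T_C, so Q_H = Q_C·T_H/T_C = 6330 × 305.37/267.00 = 7240 W.

Q̇_H ≈ 7240 W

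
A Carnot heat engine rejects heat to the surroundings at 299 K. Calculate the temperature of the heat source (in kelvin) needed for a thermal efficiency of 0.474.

T_H ≈ 568 K

From η = 1 − T_C/T_H, solving for T_H gives T_H = T_C/(1 − η) = 299.00/(1 − 0.474) = 568 K.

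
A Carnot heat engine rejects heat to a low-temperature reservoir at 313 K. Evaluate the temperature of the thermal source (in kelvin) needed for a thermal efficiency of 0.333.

From η = 1 − T_C/T_H, solving for T_H gives T_H = T_C/(1 − η) = 313.00/(1 − 0.333) = 469 K.

T_H ≈ 469 K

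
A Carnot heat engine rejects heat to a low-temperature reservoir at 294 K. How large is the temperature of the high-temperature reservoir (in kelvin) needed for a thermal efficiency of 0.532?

From η = 1 − T_C/T_H, solving for T_H gives T_H = T_C/(1 − η) = 294.00/(1 − 0.532) = 628.2 K.

T_H ≈ 628.2 K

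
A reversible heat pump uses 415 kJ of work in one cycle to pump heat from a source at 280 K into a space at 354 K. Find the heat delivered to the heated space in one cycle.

Q_H ≈ 1990 kJ

For a reversible heat pump, COP_HP = T_H/(T_H − T_C) = 354.00/74.00 = 4.7838.
Q_H = COP_HP · W = 4.7838 × 415 = 1990 kJ.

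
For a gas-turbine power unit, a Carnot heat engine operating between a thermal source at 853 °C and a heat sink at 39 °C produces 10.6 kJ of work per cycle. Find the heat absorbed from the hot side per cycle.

Q_H ≈ 14.7 kJ

T_H = 853 °C → 853 + 273.15 = 1126.15 K.
T_C = 39 °C → 39 + 273.15 = 312.15 K.
Carnot efficiency: η = 1 − T_C/T_H = 1 − 312.15/1126.15 = 0.7228.
Q_H = W/η = 10.6/0.7228 = 14.7 kJ.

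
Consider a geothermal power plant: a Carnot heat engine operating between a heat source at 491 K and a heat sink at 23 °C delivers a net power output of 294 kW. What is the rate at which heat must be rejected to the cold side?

Q̇_C ≈ 447 kW

T_C = 23 °C → 23 + 273.15 = 296.15 K.
Since the cycle is reversible, η = 1 − T_C/T_H = 1 − 296.15/491.00 = 0.3968.
Since Q_C/Q_H = T_C/T_H and Q_H = W/η, Q_C = W·T_C/(T_H − T_C) = 294 × 296.15/194.85 = 447 kW.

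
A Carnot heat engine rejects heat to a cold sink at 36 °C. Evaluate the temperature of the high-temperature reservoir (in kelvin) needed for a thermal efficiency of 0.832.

T_C = 36 °C → 36 + 273.15 = 309.15 K.
From η = 1 − T_C/T_H, solving for T_H gives T_H = T_C/(1 − η) = 309.15/(1 − 0.832) = 1840 K.

T_H ≈ 1840 K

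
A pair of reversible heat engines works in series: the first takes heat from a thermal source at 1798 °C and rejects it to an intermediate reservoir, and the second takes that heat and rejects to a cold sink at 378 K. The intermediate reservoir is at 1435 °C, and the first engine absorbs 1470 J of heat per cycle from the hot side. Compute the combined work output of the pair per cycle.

W_total ≈ 1200 J

T_H = 1798 °C → 1798 + 273.15 = 2071.15 K.
Two reversible stages in series are equivalent to a single Carnot engine between T_H and T_C, so η_total = 1 − T_C/T_H = 1 − 378.00/2071.15 = 0.8175.
W_total = η_total · Q_H = 0.8175 × 1470 = 1200 J.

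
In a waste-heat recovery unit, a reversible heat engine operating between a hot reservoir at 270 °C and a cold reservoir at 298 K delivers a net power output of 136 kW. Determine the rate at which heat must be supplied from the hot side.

Q̇_H ≈ 301.3 kW

T_H = 270 °C → 270 + 273.15 = 543.15 K.
η_rev = 1 − T_C/T_H = 1 − 298.00/543.15 = 0.4513.
Q_H = W/η = 136/0.4513 = 301.3 kW.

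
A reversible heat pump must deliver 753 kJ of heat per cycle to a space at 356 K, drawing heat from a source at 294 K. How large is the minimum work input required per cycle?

The Carnot heat-pump COP is COP_HP = T_H/(T_H − T_C) = 356.00/62.00 = 5.7419.
W = Q_H/COP_HP = 753/5.7419 = 131 kJ.

W_in ≈ 131 kJ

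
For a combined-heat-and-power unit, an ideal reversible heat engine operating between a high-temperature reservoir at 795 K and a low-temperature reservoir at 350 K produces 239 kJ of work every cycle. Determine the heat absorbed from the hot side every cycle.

Carnot efficiency: η = 1 − T_C/T_H = 1 − 350.00/795.00 = 0.5597.
Q_H = W/η = 239/0.5597 = 427 kJ.

Q_H ≈ 427 kJ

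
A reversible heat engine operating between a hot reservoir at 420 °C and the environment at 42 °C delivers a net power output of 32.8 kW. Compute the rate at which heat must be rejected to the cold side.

T_H = 420 °C → 420 + 273.15 = 693.15 K.
T_C = 42 °C → 42 + 273.15 = 315.15 K.
η_rev = 1 − T_C/T_H = 1 − 315.15/693.15 = 0.5453.
Since Q_C/Q_H = T_C/T_H and Q_H = W/η, Q_C = W·T_C/(T_H − T_C) = 32.8 × 315.15/378.00 = 27.35 kW.

Q̇_C ≈ 27.35 kW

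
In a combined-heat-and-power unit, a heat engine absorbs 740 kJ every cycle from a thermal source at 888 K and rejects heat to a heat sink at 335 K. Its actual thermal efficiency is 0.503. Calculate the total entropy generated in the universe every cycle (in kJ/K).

ΔS_univ ≈ 0.2645 kJ/K

W = η·Q_H = 0.503 × 740 = 372.2 kJ, so Q_C = Q_H − W = 367.8 kJ.
The hot reservoir loses entropy Q_H/T_H = 740/888.00 = 0.8333 kJ/K; the cold reservoir gains Q_C/T_C = 367.8/335.00 = 1.098 kJ/K.
ΔS_univ = −Q_H/T_H + Q_C/T_C = 0.2645 kJ/K (> 0, since η = 0.503 < η_Carnot = 0.623).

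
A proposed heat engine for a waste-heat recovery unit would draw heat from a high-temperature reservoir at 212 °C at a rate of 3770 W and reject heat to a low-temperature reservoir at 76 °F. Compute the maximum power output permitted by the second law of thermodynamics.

T_H = 212 °C → 212 + 273.15 = 485.15 K.
T_C = 76 °F → (76 − 32) × 5/9 = 24.44 °C = 297.59 K.
The upper bound on efficiency is η_max = 1 − T_C/T_H = 1 − 297.59/485.15 = 0.3866.
W_max = η_max · Q_H = 0.3866 × 3770 = 1460 W.

Ẇ_max ≈ 1460 W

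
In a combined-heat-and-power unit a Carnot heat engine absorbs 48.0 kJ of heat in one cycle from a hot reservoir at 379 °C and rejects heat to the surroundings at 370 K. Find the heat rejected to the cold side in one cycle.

Q_C ≈ 27.2 kJ

T_H = 379 °C → 379 + 273.15 = 652.15 K.
Since the cycle is reversible, η = 1 − T_C/T_H = 1 − 370.00/652.15 = 0.4326.
For a reversible cycle Q_C/Q_H = T_C/T_H, so Q_C = 48.0 × 370.00/652.15 = 27.2 kJ.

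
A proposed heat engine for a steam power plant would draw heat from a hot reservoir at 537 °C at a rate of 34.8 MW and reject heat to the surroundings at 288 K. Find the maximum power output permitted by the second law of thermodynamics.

Ẇ_max ≈ 22.43 MW

T_H = 537 °C → 537 + 273.15 = 810.15 K.
The upper bound on efficiency is η_max = 1 − T_C/T_H = 1 − 288.00/810.15 = 0.6445.
W_max = η_max · Q_H = 0.6445 × 34.8 = 22.43 MW.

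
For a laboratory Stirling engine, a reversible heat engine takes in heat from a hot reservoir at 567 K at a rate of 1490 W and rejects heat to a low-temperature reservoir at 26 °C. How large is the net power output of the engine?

T_C = 26 °C → 26 + 273.15 = 299.15 K.
The Carnot efficiency is η = 1 − T_C/T_H = 1 − 299.15/567.00 = 0.4724.
W = η·Q_H = 0.4724 × 1490 = 704 W.

Ẇ ≈ 704 W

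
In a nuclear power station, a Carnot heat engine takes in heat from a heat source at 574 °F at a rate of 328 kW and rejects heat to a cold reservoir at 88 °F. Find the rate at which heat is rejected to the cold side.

T_H = 574 °F → (574 − 32) × 5/9 = 301.11 °C = 574.26 K.
T_C = 88 °F → (88 − 32) × 5/9 = 31.11 °C = 304.26 K.
The Carnot efficiency is η = 1 − T_C/T_H = 1 − 304.26/574.26 = 0.4702.
For a reversible cycle Q_C/Q_H = T_C/T_H, so Q_C = 328 × 304.26/574.26 = 174 kW.

Q̇_C ≈ 174 kW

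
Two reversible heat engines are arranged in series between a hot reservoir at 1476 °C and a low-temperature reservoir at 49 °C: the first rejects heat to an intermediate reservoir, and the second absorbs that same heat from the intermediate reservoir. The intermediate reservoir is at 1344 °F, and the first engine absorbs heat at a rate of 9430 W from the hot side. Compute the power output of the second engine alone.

Ẇ₂ ≈ 3670 W

T_H = 1476 °C → 1476 + 273.15 = 1749.15 K.
T_C = 49 °C → 49 + 273.15 = 322.15 K.
T_m = 1344 °F → (1344 − 32) × 5/9 = 728.89 °C = 1002.04 K.
Heat entering the second stage: Q_m = Q_H·(T_m/T_H) = 9430 × 1002.04/1749.15 = 5400 W.
Second-stage efficiency η₂ = 1 − T_C/T_m = 1 − 322.15/1002.04 = 0.6785, so W₂ = η₂·Q_m = 3670 W.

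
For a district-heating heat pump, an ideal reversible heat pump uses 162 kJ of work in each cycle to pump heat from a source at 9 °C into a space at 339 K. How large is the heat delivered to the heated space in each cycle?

T_C = 9 °C → 9 + 273.15 = 282.15 K.
COP_HP = T_H/(T_H − T_C) = 339.00/56.85 = 5.9631.
Q_H = COP_HP · W = 5.9631 × 162 = 966 kJ.

Q_H ≈ 966 kJ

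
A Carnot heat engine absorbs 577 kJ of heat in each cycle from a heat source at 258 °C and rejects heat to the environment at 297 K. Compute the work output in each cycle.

T_H = 258 °C → 258 + 273.15 = 531.15 K.
Since the cycle is reversible, η = 1 − T_C/T_H = 1 − 297.00/531.15 = 0.4408.
W = η·Q_H = 0.4408 × 577 = 254 kJ.

W ≈ 254 kJ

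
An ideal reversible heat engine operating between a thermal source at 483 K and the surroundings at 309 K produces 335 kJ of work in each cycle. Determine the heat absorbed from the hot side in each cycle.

For a reversible engine, η = 1 − T_C/T_H = 1 − 309.00/483.00 = 0.3602.
Q_H = W/η = 335/0.3602 = 929.9 kJ.

Q_H ≈ 929.9 kJ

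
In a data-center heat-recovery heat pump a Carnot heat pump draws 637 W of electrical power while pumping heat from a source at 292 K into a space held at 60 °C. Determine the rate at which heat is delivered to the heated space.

Q̇_H ≈ 5160 W

T_H = 60 °C → 60 + 273.15 = 333.15 K.
For a reversible heat pump, COP_HP = T_H/(T_H − T_C) = 333.15/41.15 = 8.0960.
Q_H = COP_HP · W = 8.0960 × 637 = 5160 W.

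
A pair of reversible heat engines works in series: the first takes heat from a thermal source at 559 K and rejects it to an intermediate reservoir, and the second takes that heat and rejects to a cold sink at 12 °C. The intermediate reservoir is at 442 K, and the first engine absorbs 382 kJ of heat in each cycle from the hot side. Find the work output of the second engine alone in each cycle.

T_C = 12 °C → 12 + 273.15 = 285.15 K.
Heat entering the second stage: Q_m = Q_H·(T_m/T_H) = 382 × 442.00/559.00 = 302 kJ.
Second-stage efficiency η₂ = 1 − T_C/T_m = 1 − 285.15/442.00 = 0.3549, so W₂ = η₂·Q_m = 107 kJ.

W₂ ≈ 107 kJ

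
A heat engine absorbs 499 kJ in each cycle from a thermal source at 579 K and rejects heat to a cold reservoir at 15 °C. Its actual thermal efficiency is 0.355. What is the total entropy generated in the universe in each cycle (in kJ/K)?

ΔS_univ ≈ 0.255 kJ/K

T_C = 15 °C → 15 + 273.15 = 288.15 K.
W = η·Q_H = 0.355 × 499 = 177.1 kJ, so Q_C = Q_H − W = 321.9 kJ.
Reservoir entropy changes: ΔS_H = −Q_H/T_H = −499/579.00 = -0.8618 kJ/K and ΔS_C = +Q_C/T_C = 321.9/288.15 = 1.117 kJ/K.
ΔS_univ = −Q_H/T_H + Q_C/T_C = 0.255 kJ/K (> 0, since η = 0.355 < η_Carnot = 0.502).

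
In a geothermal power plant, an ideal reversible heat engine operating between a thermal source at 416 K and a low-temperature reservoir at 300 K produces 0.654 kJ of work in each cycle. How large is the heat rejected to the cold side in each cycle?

Carnot efficiency: η = 1 − T_C/T_H = 1 − 300.00/416.00 = 0.2788.
Since Q_C/Q_H = T_C/T_H and Q_H = W/η, Q_C = W·T_C/(T_H − T_C) = 0.654 × 300.00/116.00 = 1.69 kJ.

Q_C ≈ 1.69 kJ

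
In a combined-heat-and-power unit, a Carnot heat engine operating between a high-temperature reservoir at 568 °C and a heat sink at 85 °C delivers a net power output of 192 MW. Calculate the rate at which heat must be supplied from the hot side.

T_H = 568 °C → 568 + 273.15 = 841.15 K.
T_C = 85 °C → 85 + 273.15 = 358.15 K.
The Carnot efficiency is η = 1 − T_C/T_H = 1 − 358.15/841.15 = 0.5742.
Q_H = W/η = 192/0.5742 = 334 MW.

Q̇_H ≈ 334 MW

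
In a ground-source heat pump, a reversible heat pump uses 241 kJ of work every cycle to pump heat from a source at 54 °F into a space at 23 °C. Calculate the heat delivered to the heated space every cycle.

T_H = 23 °C → 23 + 273.15 = 296.15 K.
T_C = 54 °F → (54 − 32) × 5/9 = 12.22 °C = 285.37 K.
The Carnot heat-pump COP is COP_HP = T_H/(T_H − T_C) = 296.15/10.78 = 27.4778.
Q_H = COP_HP · W = 27.4778 × 241 = 6620 kJ.

Q_H ≈ 6620 kJ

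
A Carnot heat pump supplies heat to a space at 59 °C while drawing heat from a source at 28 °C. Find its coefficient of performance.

COP_HP ≈ 10.71

T_H = 59 °C → 59 + 273.15 = 332.15 K.
T_C = 28 °C → 28 + 273.15 = 301.15 K.
The Carnot heat-pump COP is COP_HP = T_H/(T_H − T_C) = 332.15/(332.15 − 301.15) = 10.71.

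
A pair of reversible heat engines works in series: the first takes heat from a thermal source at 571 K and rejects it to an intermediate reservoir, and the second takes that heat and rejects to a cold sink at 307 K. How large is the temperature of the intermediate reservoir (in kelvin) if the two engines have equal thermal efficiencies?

T_m ≈ 418.7 K

Equal efficiencies require 1 − T_m/T_H = 1 − T_C/T_m, i.e. T_m/T_H = T_C/T_m, so T_m = √(T_H·T_C) = √(571.00 × 307.00) = 418.7 K.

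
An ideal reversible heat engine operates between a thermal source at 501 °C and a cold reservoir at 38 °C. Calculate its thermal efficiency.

T_H = 501 °C → 501 + 273.15 = 774.15 K.
T_C = 38 °C → 38 + 273.15 = 311.15 K.
The Carnot efficiency is η = 1 − T_C/T_H = 1 − 311.15/774.15 = 0.598.

η ≈ 0.598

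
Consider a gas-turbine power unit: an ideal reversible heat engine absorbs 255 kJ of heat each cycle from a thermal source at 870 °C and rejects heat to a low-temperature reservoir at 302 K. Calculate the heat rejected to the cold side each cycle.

Q_C ≈ 67.4 kJ

T_H = 870 °C → 870 + 273.15 = 1143.15 K.
The Carnot efficiency is η = 1 − T_C/T_H = 1 − 302.00/1143.15 = 0.7358.
For a reversible cycle Q_C/Q_H = T_C/T_H, so Q_C = 255 × 302.00/1143.15 = 67.4 kJ.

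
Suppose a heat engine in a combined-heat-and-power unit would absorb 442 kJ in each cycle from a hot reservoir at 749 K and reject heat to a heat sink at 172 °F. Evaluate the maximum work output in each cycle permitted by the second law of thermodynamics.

W_max ≈ 234.9 kJ

T_C = 172 °F → (172 − 32) × 5/9 = 77.78 °C = 350.93 K.
The second-law ceiling is the Carnot efficiency, η_max = 1 − T_C/T_H = 1 − 350.93/749.00 = 0.5315.
W_max = η_max · Q_H = 0.5315 × 442 = 234.9 kJ.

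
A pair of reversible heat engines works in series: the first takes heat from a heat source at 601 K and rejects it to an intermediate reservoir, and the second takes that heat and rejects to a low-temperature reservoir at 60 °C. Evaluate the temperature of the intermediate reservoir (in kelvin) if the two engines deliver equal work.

T_C = 60 °C → 60 + 273.15 = 333.15 K.
For reversible stages Q_m = Q_H·(T_m/T_H). Setting W₁ = Q_H(1 − T_m/T_H) equal to W₂ = Q_m(1 − T_C/T_m) = Q_H·(T_m − T_C)/T_H gives T_H − T_m = T_m − T_C, so T_m = (T_H + T_C)/2 = (601.00 + 333.15)/2 = 467 K.

T_m ≈ 467 K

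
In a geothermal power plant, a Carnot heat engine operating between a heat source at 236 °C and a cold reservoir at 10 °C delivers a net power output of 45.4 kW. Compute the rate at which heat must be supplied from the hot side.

T_H = 236 °C → 236 + 273.15 = 509.15 K.
T_C = 10 °C → 10 + 273.15 = 283.15 K.
η_rev = 1 − T_C/T_H = 1 − 283.15/509.15 = 0.4439.
Q_H = W/η = 45.4/0.4439 = 102 kW.

Q̇_H ≈ 102 kW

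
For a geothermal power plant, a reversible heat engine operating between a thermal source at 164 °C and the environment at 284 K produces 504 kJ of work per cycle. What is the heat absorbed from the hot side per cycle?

T_H = 164 °C → 164 + 273.15 = 437.15 K.
Carnot efficiency: η = 1 − T_C/T_H = 1 − 284.00/437.15 = 0.3503.
Q_H = W/η = 504/0.3503 = 1439 kJ.

Q_H ≈ 1439 kJ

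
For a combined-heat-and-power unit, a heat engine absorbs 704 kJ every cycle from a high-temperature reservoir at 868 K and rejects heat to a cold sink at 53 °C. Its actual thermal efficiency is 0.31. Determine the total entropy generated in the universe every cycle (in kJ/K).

T_C = 53 °C → 53 + 273.15 = 326.15 K.
W = η·Q_H = 0.31 × 704 = 218.2 kJ, so Q_C = Q_H − W = 485.8 kJ.
Entropy balance on the reservoirs: −Q_H/T_H = -0.8111 kJ/K, +Q_C/T_C = 1.489 kJ/K.
ΔS_univ = −Q_H/T_H + Q_C/T_C = 0.678 kJ/K (> 0, since η = 0.31 < η_Carnot = 0.624).

ΔS_univ ≈ 0.678 kJ/K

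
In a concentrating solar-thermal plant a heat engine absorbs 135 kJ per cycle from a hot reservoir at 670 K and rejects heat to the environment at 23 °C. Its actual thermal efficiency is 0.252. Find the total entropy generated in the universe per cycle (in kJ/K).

T_C = 23 °C → 23 + 273.15 = 296.15 K.
W = η·Q_H = 0.252 × 135 = 34.02 kJ, so Q_C = Q_H − W = 101.0 kJ.
Reservoir entropy changes: ΔS_H = −Q_H/T_H = −135/670.00 = -0.2015 kJ/K and ΔS_C = +Q_C/T_C = 101.0/296.15 = 0.3410 kJ/K.
ΔS_univ = −Q_H/T_H + Q_C/T_C = 0.139 kJ/K (> 0, since η = 0.252 < η_Carnot = 0.558).

ΔS_univ ≈ 0.139 kJ/K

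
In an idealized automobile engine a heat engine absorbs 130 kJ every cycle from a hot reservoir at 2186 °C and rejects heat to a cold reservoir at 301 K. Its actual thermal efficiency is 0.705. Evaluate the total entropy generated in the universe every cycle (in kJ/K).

ΔS_univ ≈ 0.0745 kJ/K

T_H = 2186 °C → 2186 + 273.15 = 2459.15 K.
W = η·Q_H = 0.705 × 130 = 91.65 kJ, so Q_C = Q_H − W = 38.35 kJ.
Entropy balance on the reservoirs: −Q_H/T_H = -0.05286 kJ/K, +Q_C/T_C = 0.1274 kJ/K.
ΔS_univ = −Q_H/T_H + Q_C/T_C = 0.0745 kJ/K (> 0, since η = 0.705 < η_Carnot = 0.878).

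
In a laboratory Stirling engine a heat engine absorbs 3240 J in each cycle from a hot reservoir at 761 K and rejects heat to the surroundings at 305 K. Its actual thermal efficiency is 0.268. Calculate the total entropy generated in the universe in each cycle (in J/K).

W = η·Q_H = 0.268 × 3240 = 868.3 J, so Q_C = Q_H − W = 2372 J.
Reservoir entropy changes: ΔS_H = −Q_H/T_H = −3240/761.00 = -4.258 J/K and ΔS_C = +Q_C/T_C = 2372/305.00 = 7.776 J/K.
ΔS_univ = −Q_H/T_H + Q_C/T_C = 3.52 J/K (> 0, since η = 0.268 < η_Carnot = 0.599).

ΔS_univ ≈ 3.52 J/K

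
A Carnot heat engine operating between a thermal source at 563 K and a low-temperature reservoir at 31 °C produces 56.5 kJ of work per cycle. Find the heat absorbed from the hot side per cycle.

T_C = 31 °C → 31 + 273.15 = 304.15 K.
η_rev = 1 − T_C/T_H = 1 − 304.15/563.00 = 0.4598.
Q_H = W/η = 56.5/0.4598 = 123 kJ.

Q_H ≈ 123 kJ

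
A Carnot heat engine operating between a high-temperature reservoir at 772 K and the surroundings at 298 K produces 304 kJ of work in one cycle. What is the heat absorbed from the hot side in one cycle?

The Carnot efficiency is η = 1 − T_C/T_H = 1 − 298.00/772.00 = 0.6140.
Q_H = W/η = 304/0.6140 = 495.1 kJ.

Q_H ≈ 495.1 kJ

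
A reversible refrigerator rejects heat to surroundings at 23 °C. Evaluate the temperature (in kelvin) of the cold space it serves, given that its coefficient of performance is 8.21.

T_H = 23 °C → 23 + 273.15 = 296.15 K.
COP_R = T_C/(T_H − T_C) ⇒ T_C = T_H·COP_R/(1 + COP_R) = 296.15 × 8.21/(1 + 8.21) = 264 K.

T_C ≈ 264 K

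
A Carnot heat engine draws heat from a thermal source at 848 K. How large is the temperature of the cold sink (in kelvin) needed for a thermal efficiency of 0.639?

From η = 1 − T_C/T_H, T_C = T_H·(1 − η) = 848.00 × (1 − 0.639) = 306 K.

T_C ≈ 306 K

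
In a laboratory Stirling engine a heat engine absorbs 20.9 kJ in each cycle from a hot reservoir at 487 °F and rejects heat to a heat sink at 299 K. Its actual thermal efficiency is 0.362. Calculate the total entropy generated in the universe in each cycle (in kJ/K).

ΔS_univ ≈ 0.00486 kJ/K

T_H = 487 °F → (487 − 32) × 5/9 = 252.78 °C = 525.93 K.
W = η·Q_H = 0.362 × 20.9 = 7.566 kJ, so Q_C = Q_H − W = 13.33 kJ.
The hot reservoir loses entropy Q_H/T_H = 20.9/525.93 = 0.03974 kJ/K; the cold reservoir gains Q_C/T_C = 13.33/299.00 = 0.04460 kJ/K.
ΔS_univ = −Q_H/T_H + Q_C/T_C = 0.00486 kJ/K (> 0, since η = 0.362 < η_Carnot = 0.431).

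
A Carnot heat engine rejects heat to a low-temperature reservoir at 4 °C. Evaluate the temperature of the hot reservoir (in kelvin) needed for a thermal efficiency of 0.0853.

T_H ≈ 303 K

T_C = 4 °C → 4 + 273.15 = 277.15 K.
From η = 1 − T_C/T_H, solving for T_H gives T_H = T_C/(1 − η) = 277.15/(1 − 0.0853) = 303 K.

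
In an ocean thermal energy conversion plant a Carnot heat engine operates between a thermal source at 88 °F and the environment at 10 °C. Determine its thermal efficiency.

T_H = 88 °F → (88 − 32) × 5/9 = 31.11 °C = 304.26 K.
T_C = 10 °C → 10 + 273.15 = 283.15 K.
Since the cycle is reversible, η = 1 − T_C/T_H = 1 − 283.15/304.26 = 0.0694.

η ≈ 0.0694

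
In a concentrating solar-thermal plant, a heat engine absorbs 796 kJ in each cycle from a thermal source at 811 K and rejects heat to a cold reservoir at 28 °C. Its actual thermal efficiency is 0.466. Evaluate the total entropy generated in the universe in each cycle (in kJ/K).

T_C = 28 °C → 28 + 273.15 = 301.15 K.
W = η·Q_H = 0.466 × 796 = 370.9 kJ, so Q_C = Q_H − W = 425.1 kJ.
The hot reservoir loses entropy Q_H/T_H = 796/811.00 = 0.9815 kJ/K; the cold reservoir gains Q_C/T_C = 425.1/301.15 = 1.411 kJ/K.
ΔS_univ = −Q_H/T_H + Q_C/T_C = 0.4300 kJ/K (> 0, since η = 0.466 < η_Carnot = 0.629).

ΔS_univ ≈ 0.4300 kJ/K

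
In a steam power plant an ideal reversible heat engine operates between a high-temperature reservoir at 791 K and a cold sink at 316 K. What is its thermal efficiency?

η_rev = 1 − T_C/T_H = 1 − 316.00/791.00 = 0.6005.

η ≈ 0.6005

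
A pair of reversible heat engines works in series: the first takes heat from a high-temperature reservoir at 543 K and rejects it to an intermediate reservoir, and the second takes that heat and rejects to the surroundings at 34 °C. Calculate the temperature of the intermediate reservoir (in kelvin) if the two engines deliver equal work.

T_m ≈ 425 K

T_C = 34 °C → 34 + 273.15 = 307.15 K.
For reversible stages Q_m = Q_H·(T_m/T_H). Setting W₁ = Q_H(1 − T_m/T_H) equal to W₂ = Q_m(1 − T_C/T_m) = Q_H·(T_m − T_C)/T_H gives T_H − T_m = T_m − T_C, so T_m = (T_H + T_C)/2 = (543.00 + 307.15)/2 = 425 K.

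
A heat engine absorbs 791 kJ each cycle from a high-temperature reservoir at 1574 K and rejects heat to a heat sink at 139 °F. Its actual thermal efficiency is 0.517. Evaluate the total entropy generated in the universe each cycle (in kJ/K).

ΔS_univ ≈ 0.646 kJ/K

T_C = 139 °F → (139 − 32) × 5/9 = 59.44 °C = 332.59 K.
W = η·Q_H = 0.517 × 791 = 408.9 kJ, so Q_C = Q_H − W = 382.1 kJ.
Reservoir entropy changes: ΔS_H = −Q_H/T_H = −791/1574.00 = -0.5025 kJ/K and ΔS_C = +Q_C/T_C = 382.1/332.59 = 1.149 kJ/K.
ΔS_univ = −Q_H/T_H + Q_C/T_C = 0.646 kJ/K (> 0, since η = 0.517 < η_Carnot = 0.789).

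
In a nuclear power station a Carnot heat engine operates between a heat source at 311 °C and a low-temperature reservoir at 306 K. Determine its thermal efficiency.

T_H = 311 °C → 311 + 273.15 = 584.15 K.
η_rev = 1 − T_C/T_H = 1 − 306.00/584.15 = 0.476.

η ≈ 0.476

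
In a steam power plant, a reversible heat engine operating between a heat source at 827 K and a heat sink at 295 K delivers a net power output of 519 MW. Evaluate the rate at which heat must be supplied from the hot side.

Q̇_H ≈ 807 MW

Carnot efficiency: η = 1 − T_C/T_H = 1 − 295.00/827.00 = 0.6433.
Q_H = W/η = 519/0.6433 = 807 MW.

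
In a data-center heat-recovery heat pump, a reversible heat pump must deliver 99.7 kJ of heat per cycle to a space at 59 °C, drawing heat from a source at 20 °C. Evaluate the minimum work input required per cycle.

W_in ≈ 11.7 kJ

T_H = 59 °C → 59 + 273.15 = 332.15 K.
T_C = 20 °C → 20 + 273.15 = 293.15 K.
The Carnot heat-pump COP is COP_HP = T_H/(T_H − T_C) = 332.15/39.00 = 8.5167.
W = Q_H/COP_HP = 99.7/8.5167 = 11.7 kJ.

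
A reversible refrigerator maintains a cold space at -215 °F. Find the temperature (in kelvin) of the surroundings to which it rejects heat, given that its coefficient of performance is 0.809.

T_C = -215 °F → (-215 − 32) × 5/9 = -137.22 °C = 135.93 K.
COP_R = T_C/(T_H − T_C) ⇒ T_H = T_C·(1 + 1/COP_R) = 135.93 × (1 + 1/0.809) = 304 K.

T_H ≈ 304 K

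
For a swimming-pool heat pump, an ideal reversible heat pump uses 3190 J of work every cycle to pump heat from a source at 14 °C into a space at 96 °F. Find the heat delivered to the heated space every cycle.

T_H = 96 °F → (96 − 32) × 5/9 = 35.56 °C = 308.71 K.
T_C = 14 °C → 14 + 273.15 = 287.15 K.
Reversible heating COP: COP_HP = T_H/(T_H − T_C) = 308.71/21.56 = 14.3214.
Q_H = COP_HP · W = 14.3214 × 3190 = 45700 J.

Q_H ≈ 45700 J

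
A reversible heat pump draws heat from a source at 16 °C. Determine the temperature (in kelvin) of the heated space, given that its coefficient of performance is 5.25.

T_C = 16 °C → 16 + 273.15 = 289.15 K.
COP_HP = T_H/(T_H − T_C) ⇒ T_H = T_C·COP_HP/(COP_HP − 1) = 289.15 × 5.25/(5.25 − 1) = 357.2 K.

T_H ≈ 357.2 K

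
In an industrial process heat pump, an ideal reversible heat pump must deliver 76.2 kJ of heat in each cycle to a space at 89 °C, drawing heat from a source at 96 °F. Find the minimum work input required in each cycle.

W_in ≈ 11.25 kJ

T_H = 89 °C → 89 + 273.15 = 362.15 K.
T_C = 96 °F → (96 − 32) × 5/9 = 35.56 °C = 308.71 K.
The Carnot heat-pump COP is COP_HP = T_H/(T_H − T_C) = 362.15/53.44 = 6.7762.
W = Q_H/COP_HP = 76.2/6.7762 = 11.25 kJ.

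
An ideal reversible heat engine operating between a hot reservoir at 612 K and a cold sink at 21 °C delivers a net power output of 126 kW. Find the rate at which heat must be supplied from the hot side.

T_C = 21 °C → 21 + 273.15 = 294.15 K.
Carnot efficiency: η = 1 − T_C/T_H = 1 − 294.15/612.00 = 0.5194.
Q_H = W/η = 126/0.5194 = 243 kW.

Q̇_H ≈ 243 kW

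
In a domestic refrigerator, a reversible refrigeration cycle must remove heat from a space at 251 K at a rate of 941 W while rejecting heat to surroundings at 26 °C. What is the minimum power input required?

Ẇ_in ≈ 181 W

T_H = 26 °C → 26 + 273.15 = 299.15 K.
For a reversible refrigerator, COP_R = T_C/(T_H − T_C) = 251.00/48.15 = 5.2129.
W = Q_C/COP_R = 941/5.2129 = 181 W.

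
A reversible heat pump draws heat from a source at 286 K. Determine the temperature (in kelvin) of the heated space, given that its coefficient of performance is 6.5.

T_H ≈ 338.0 K

COP_HP = T_H/(T_H − T_C) ⇒ T_H = T_C·COP_HP/(COP_HP − 1) = 286.00 × 6.5/(6.5 − 1) = 338.0 K.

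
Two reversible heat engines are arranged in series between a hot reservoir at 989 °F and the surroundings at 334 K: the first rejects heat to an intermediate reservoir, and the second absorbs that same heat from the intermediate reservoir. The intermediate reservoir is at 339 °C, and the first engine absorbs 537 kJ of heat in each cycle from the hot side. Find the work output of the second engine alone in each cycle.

W₂ ≈ 186 kJ

T_H = 989 °F → (989 − 32) × 5/9 = 531.67 °C = 804.82 K.
T_m = 339 °C → 339 + 273.15 = 612.15 K.
Heat entering the second stage: Q_m = Q_H·(T_m/T_H) = 537 × 612.15/804.82 = 408 kJ.
Second-stage efficiency η₂ = 1 − T_C/T_m = 1 − 334.00/612.15 = 0.4544, so W₂ = η₂·Q_m = 186 kJ.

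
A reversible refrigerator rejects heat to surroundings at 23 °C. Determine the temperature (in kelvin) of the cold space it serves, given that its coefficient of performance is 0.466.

T_H = 23 °C → 23 + 273.15 = 296.15 K.
COP_R = T_C/(T_H − T_C) ⇒ T_C = T_H·COP_R/(1 + COP_R) = 296.15 × 0.466/(1 + 0.466) = 94.1 K.

T_C ≈ 94.1 K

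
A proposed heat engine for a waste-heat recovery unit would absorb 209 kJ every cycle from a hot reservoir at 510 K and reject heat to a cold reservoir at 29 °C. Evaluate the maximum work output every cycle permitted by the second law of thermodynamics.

W_max ≈ 85.2 kJ

T_C = 29 °C → 29 + 273.15 = 302.15 K.
The second-law ceiling is the Carnot efficiency, η_max = 1 − T_C/T_H = 1 − 302.15/510.00 = 0.4075.
W_max = η_max · Q_H = 0.4075 × 209 = 85.2 kJ.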